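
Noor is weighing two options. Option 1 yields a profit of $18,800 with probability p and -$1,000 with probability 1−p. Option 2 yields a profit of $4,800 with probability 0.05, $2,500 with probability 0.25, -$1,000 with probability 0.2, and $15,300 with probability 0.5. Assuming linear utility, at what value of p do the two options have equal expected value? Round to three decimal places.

EV(Option 2) = 0.05 × 4800 + 0.25 × 2500 + 0.2 × (-1000) + 0.5 × 15300 = 240 + 625 − 200 + 7650 = 8315
p·18800 + (1−p)·(-1000) = 8315
19800p − 1000 = 8315
p = (8315 + 1000) / 19800

p = 0.470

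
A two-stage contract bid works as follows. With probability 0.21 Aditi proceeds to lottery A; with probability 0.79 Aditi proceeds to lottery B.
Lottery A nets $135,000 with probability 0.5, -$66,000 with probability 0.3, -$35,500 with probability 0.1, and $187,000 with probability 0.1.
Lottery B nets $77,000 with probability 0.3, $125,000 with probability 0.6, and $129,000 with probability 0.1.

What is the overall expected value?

$100,888.50

EV(A) = 0.5 × 135000 + 0.3 × (-66000) + 0.1 × (-35500) + 0.1 × 187000 = 67500 − 19800 − 3550 + 18700 = 62850
EV(B) = 0.3 × 77000 + 0.6 × 125000 + 0.1 × 129000 = 23100 + 75000 + 12900 = 111000
Overall = 0.21 × 62850 + 0.79 × 111000 = 13198.5 + 87690 = 100888.5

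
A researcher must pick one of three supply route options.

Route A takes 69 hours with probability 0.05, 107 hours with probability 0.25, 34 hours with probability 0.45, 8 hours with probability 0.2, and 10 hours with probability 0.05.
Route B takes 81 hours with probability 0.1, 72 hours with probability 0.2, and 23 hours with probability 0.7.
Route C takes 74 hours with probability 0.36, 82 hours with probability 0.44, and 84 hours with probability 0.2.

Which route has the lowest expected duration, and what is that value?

Route B (38.6 hours)

Route A = 0.05 × 69 + 0.25 × 107 + 0.45 × 34 + 0.2 × 8 + 0.05 × 10 = 3.45 + 26.75 + 15.3 + 1.6 + 0.5 = 47.6
Route B = 0.1 × 81 + 0.2 × 72 + 0.7 × 23 = 8.1 + 14.4 + 16.1 = 38.6
Route C = 0.36 × 74 + 0.44 × 82 + 0.2 × 84 = 26.64 + 36.08 + 16.8 = 79.52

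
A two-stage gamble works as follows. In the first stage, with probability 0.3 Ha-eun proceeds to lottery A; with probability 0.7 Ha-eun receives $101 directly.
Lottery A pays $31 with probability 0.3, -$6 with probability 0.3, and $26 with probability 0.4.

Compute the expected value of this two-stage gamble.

EV(A) = 0.3 × 31 + 0.3 × (-6) + 0.4 × 26 = 9.3 − 1.8 + 10.4 = 17.9
Branch B: 101 (certain)
Overall = 0.3 × 17.9 + 0.7 × 101 = 5.37 + 70.7 = 76.07

$76.07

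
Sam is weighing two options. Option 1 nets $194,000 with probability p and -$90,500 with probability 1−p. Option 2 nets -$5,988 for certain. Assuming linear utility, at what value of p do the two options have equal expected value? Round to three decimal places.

p·194000 + (1−p)·(-90500) = -5988
284500p − 90500 = -5988
p = (-5988 + 90500) / 284500

p = 0.297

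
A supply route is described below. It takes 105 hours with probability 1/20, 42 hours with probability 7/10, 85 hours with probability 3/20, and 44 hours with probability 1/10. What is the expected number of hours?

51.8 hours

EV = 1/20 × 105 + 7/10 × 42 + 3/20 × 85 + 1/10 × 44 = 5.25 + 29.4 + 12.75 + 4.4 = 51.8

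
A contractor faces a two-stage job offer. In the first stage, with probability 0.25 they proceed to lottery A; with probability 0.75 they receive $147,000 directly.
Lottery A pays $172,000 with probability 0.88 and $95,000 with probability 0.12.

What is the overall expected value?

EV(A) = 0.88 × 172000 + 0.12 × 95000 = 151360 + 11400 = 162760
Branch B: 147000 (certain)
Overall = 0.25 × 162760 + 0.75 × 147000 = 40690 + 110250 = 150940

$150,940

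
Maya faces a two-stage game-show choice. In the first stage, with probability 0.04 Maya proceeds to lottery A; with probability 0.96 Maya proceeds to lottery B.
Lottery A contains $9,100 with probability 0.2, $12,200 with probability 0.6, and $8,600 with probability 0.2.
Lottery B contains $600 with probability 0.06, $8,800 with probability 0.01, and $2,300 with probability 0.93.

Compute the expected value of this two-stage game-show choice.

$2,606.88

EV(A) = 0.2 × 9100 + 0.6 × 12200 + 0.2 × 8600 = 1820 + 7320 + 1720 = 10860
EV(B) = 0.06 × 600 + 0.01 × 8800 + 0.93 × 2300 = 36 + 88 + 2139 = 2263
Overall = 0.04 × 10860 + 0.96 × 2263 = 434.4 + 2172.48 = 2606.88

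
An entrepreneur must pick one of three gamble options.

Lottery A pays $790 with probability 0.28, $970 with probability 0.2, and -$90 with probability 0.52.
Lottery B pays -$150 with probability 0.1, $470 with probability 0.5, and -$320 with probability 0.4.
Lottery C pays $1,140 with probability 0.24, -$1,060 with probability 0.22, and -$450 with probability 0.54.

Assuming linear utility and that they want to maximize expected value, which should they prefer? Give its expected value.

Lottery A = 0.28 × 790 + 0.2 × 970 + 0.52 × (-90) = 221.2 + 194 − 46.8 = 368.4
Lottery B = 0.1 × (-150) + 0.5 × 470 + 0.4 × (-320) = -15 + 235 − 128 = 92
Lottery C = 0.24 × 1140 + 0.22 × (-1060) + 0.54 × (-450) = 273.6 − 233.2 − 243 = -202.6

Lottery A ($368.40)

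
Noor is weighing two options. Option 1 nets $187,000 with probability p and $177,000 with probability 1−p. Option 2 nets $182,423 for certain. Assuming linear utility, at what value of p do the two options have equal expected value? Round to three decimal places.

p = 0.542

p·187000 + (1−p)·177000 = 182423
10000p + 177000 = 182423
p = (182423 − 177000) / 10000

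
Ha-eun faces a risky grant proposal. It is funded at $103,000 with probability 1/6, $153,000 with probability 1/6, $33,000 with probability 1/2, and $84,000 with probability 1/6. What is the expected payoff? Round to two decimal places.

$73,166.67

EV = 1/6 × 103000 + 1/6 × 153000 + 1/2 × 33000 + 1/6 × 84000 = 17166.6667 + 25500 + 16500 + 14000 = 73166.6667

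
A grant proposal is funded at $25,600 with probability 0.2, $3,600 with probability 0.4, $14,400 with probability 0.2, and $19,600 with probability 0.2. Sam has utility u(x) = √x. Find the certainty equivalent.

E[u] = 0.2·√25600 + 0.4·√3600 + 0.2·√14400 + 0.2·√19600 = 0.2·160 + 0.4·60 + 0.2·120 + 0.2·140 = 108
CE = (108)² = 11664

$11,664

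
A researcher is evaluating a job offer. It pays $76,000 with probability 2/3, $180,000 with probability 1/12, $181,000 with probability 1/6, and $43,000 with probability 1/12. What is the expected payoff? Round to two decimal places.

EV = 2/3 × 76000 + 1/12 × 180000 + 1/6 × 181000 + 1/12 × 43000 = 50666.6667 + 15000 + 30166.6667 + 3583.3333 = 99416.6667

$99,416.67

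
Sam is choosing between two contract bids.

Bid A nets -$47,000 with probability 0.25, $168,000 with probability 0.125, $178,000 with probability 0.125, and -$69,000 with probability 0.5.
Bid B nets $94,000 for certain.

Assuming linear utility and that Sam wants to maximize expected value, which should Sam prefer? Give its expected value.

Bid A = 0.25 × (-47000) + 0.125 × 168000 + 0.125 × 178000 + 0.5 × (-69000) = -11750 + 21000 + 22250 − 34500 = -3000
Bid B: 94000 (certain)

Bid B ($94,000)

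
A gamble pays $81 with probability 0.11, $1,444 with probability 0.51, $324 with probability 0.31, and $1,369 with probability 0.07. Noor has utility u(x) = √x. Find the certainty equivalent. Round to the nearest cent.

$814.53

E[u] = 0.11·√81 + 0.51·√1444 + 0.31·√324 + 0.07·√1369 = 0.11·9 + 0.51·38 + 0.31·18 + 0.07·37 = 28.54
CE = (28.54)² = 814.5316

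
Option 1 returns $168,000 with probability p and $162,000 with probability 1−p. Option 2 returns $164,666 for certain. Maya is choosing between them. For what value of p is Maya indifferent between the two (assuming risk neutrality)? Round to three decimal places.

p = 0.444

p·168000 + (1−p)·162000 = 164666
6000p + 162000 = 164666
p = (164666 − 162000) / 6000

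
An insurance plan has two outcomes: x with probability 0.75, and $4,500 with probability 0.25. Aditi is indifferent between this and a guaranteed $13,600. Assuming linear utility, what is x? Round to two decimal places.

0.75·x + 0.25·4500 = 13600
0.75·x = 13600 − 1125 = 12475
x = 12475 / 0.75 = 16633.3333

x = $16,633.33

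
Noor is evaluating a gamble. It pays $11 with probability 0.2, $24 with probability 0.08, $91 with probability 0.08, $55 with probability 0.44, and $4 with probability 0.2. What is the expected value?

$36.40

EV = 0.2 × 11 + 0.08 × 24 + 0.08 × 91 + 0.44 × 55 + 0.2 × 4 = 2.2 + 1.92 + 7.28 + 24.2 + 0.8 = 36.4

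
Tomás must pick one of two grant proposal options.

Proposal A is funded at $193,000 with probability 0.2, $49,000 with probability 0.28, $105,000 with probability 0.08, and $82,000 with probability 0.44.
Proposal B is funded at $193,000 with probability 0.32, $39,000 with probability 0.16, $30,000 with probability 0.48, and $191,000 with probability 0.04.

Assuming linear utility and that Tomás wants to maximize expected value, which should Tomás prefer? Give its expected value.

Proposal A ($96,800)

Proposal A = 0.2 × 193000 + 0.28 × 49000 + 0.08 × 105000 + 0.44 × 82000 = 38600 + 13720 + 8400 + 36080 = 96800
Proposal B = 0.32 × 193000 + 0.16 × 39000 + 0.48 × 30000 + 0.04 × 191000 = 61760 + 6240 + 14400 + 7640 = 90040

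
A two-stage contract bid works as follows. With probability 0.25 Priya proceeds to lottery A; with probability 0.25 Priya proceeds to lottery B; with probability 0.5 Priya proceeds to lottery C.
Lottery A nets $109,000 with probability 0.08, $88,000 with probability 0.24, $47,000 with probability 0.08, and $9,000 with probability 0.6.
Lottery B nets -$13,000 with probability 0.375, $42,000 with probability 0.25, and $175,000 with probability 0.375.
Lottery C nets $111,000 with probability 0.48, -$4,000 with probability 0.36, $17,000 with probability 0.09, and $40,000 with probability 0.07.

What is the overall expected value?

$55,647.50

EV(A) = 0.08 × 109000 + 0.24 × 88000 + 0.08 × 47000 + 0.6 × 9000 = 8720 + 21120 + 3760 + 5400 = 39000
EV(B) = 0.375 × (-13000) + 0.25 × 42000 + 0.375 × 175000 = -4875 + 10500 + 65625 = 71250
EV(C) = 0.48 × 111000 + 0.36 × (-4000) + 0.09 × 17000 + 0.07 × 40000 = 53280 − 1440 + 1530 + 2800 = 56170
Overall = 0.25 × 39000 + 0.25 × 71250 + 0.5 × 56170 = 9750 + 17812.5 + 28085 = 55647.5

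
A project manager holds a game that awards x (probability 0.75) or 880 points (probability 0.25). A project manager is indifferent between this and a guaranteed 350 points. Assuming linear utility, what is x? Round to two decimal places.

x = 173.33 points

0.75·x + 0.25·880 = 350
0.75·x = 350 − 220 = 130
x = 130 / 0.75 = 173.3333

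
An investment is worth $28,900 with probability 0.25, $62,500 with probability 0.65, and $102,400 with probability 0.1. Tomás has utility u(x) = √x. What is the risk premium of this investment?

E[u] = 0.25·√28900 + 0.65·√62500 + 0.1·√102400 = 0.25·170 + 0.65·250 + 0.1·320 = 237
CE = (237)² = 56169
Risk premium = EV − CE = 58090 − 56169 = 1921

$1,921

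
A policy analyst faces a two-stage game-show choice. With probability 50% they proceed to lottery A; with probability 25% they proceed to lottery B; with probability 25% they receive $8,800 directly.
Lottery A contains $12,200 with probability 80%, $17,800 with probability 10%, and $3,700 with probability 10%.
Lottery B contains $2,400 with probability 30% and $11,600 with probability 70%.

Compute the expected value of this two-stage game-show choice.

EV(A) = 0.8 × 12200 + 0.1 × 17800 + 0.1 × 3700 = 9760 + 1780 + 370 = 11910
EV(B) = 0.3 × 2400 + 0.7 × 11600 = 720 + 8120 = 8840
Branch C: 8800 (certain)
Overall = 0.5 × 11910 + 0.25 × 8840 + 0.25 × 8800 = 5955 + 2210 + 2200 = 10365

$10,365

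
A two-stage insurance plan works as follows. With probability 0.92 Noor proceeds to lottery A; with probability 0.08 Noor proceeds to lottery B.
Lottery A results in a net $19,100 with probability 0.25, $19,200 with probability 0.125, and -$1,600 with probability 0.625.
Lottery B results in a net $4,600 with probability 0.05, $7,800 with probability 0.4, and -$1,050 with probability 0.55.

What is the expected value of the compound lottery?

EV(A) = 0.25 × 19100 + 0.125 × 19200 + 0.625 × (-1600) = 4775 + 2400 − 1000 = 6175
EV(B) = 0.05 × 4600 + 0.4 × 7800 + 0.55 × (-1050) = 230 + 3120 − 577.5 = 2772.5
Overall = 0.92 × 6175 + 0.08 × 2772.5 = 5681 + 221.8 = 5902.8

$5,902.80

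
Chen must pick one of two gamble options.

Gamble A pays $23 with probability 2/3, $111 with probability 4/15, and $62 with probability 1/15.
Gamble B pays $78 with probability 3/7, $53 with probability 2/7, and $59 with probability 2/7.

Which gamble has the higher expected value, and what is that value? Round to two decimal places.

Gamble A = 2/3 × 23 + 4/15 × 111 + 1/15 × 62 = 15.3333 + 29.6 + 4.1333 = 49.0667
Gamble B = 3/7 × 78 + 2/7 × 53 + 2/7 × 59 = 33.4286 + 15.1429 + 16.8571 = 65.4286

Gamble B ($65.43)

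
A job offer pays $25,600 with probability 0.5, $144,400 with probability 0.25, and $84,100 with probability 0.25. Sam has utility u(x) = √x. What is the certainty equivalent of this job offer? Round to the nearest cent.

E[u] = 0.5·√25600 + 0.25·√144400 + 0.25·√84100 = 0.5·160 + 0.25·380 + 0.25·290 = 247.5
CE = (247.5)² = 61256.25

$61,256.25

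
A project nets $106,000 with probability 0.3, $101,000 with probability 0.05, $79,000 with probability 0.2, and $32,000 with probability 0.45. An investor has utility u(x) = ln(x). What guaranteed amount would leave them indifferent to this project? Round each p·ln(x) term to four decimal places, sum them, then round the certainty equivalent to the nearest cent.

$58,162.73

E[u] = 0.3·ln(106000) + 0.05·ln(101000) + 0.2·ln(79000) + 0.45·ln(32000) = 3.4714 + 0.5761 + 2.2554 + 4.6681 = 10.9710
CE = e^10.9710 ≈ 58162.73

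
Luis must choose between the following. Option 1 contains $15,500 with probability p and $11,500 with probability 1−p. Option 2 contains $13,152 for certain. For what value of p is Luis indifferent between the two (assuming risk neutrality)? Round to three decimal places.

p = 0.413

p·15500 + (1−p)·11500 = 13152
4000p + 11500 = 13152
p = (13152 − 11500) / 4000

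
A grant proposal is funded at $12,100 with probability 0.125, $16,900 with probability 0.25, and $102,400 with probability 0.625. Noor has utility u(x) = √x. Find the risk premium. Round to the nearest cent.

E[u] = 0.125·√12100 + 0.25·√16900 + 0.625·√102400 = 0.125·110 + 0.25·130 + 0.625·320 = 246.25
CE = (246.25)² = 60639.0625
Risk premium = EV − CE = 69737.5 − 60639.0625 = 9098.4375

$9,098.44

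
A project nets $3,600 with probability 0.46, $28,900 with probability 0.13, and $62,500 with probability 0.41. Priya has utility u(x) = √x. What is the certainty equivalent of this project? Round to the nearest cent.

E[u] = 0.46·√3600 + 0.13·√28900 + 0.41·√62500 = 0.46·60 + 0.13·170 + 0.41·250 = 152.2
CE = (152.2)² = 23164.84

$23,164.84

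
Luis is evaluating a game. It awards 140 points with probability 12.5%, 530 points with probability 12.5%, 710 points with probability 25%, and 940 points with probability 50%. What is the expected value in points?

EV = 0.125 × 140 + 0.125 × 530 + 0.25 × 710 + 0.5 × 940 = 17.5 + 66.25 + 177.5 + 470 = 731.25

731.25 points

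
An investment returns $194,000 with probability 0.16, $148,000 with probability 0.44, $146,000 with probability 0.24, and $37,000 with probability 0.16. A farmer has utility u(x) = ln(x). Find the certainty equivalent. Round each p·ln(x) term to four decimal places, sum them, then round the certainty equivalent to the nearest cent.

E[u] = 0.16·ln(194000) + 0.44·ln(148000) + 0.24·ln(146000) + 0.16·ln(37000) = 1.9481 + 5.2382 + 2.8539 + 1.6830 = 11.7232
CE = e^11.7232 ≈ 123401.68

$123,401.68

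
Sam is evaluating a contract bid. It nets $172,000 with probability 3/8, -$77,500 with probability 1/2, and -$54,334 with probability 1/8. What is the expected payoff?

EV = 3/8 × 172000 + 1/2 × (-77500) + 1/8 × (-54334) = 64500 − 38750 − 6791.75 = 18958.25

$18,958.25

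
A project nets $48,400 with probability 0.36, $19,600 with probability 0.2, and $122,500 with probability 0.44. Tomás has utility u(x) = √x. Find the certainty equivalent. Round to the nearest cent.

E[u] = 0.36·√48400 + 0.2·√19600 + 0.44·√122500 = 0.36·220 + 0.2·140 + 0.44·350 = 261.2
CE = (261.2)² = 68225.44

$68,225.44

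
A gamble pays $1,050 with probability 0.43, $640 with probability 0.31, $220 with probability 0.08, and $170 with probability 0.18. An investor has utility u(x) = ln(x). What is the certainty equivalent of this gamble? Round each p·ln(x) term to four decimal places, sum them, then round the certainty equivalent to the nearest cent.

$572.66

E[u] = 0.43·ln(1050) + 0.31·ln(640) + 0.08·ln(220) + 0.18·ln(170) = 2.9913 + 2.0031 + 0.4315 + 0.9244 = 6.3503
CE = e^6.3503 ≈ 572.66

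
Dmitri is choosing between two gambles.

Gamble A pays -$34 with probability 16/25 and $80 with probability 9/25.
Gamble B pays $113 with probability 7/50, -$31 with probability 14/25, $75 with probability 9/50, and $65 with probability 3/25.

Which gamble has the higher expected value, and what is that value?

Gamble B ($19.76)

Gamble A = 16/25 × (-34) + 9/25 × 80 = -21.76 + 28.8 = 7.04
Gamble B = 7/50 × 113 + 14/25 × (-31) + 9/50 × 75 + 3/25 × 65 = 15.82 − 17.36 + 13.5 + 7.8 = 19.76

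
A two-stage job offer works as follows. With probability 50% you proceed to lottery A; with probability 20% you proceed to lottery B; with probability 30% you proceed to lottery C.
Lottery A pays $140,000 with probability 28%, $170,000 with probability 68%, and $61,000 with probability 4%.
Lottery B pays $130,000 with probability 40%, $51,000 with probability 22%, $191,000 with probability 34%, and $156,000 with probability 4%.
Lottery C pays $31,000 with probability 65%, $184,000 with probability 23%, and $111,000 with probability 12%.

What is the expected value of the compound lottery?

$128,237

EV(A) = 0.28 × 140000 + 0.68 × 170000 + 0.04 × 61000 = 39200 + 115600 + 2440 = 157240
EV(B) = 0.4 × 130000 + 0.22 × 51000 + 0.34 × 191000 + 0.04 × 156000 = 52000 + 11220 + 64940 + 6240 = 134400
EV(C) = 0.65 × 31000 + 0.23 × 184000 + 0.12 × 111000 = 20150 + 42320 + 13320 = 75790
Overall = 0.5 × 157240 + 0.2 × 134400 + 0.3 × 75790 = 78620 + 26880 + 22737 = 128237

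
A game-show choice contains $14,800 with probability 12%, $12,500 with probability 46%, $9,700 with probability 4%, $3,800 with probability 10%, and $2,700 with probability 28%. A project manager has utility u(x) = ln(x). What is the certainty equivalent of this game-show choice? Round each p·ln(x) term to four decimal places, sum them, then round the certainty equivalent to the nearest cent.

$7,299.05

E[u] = 0.12·ln(14800) + 0.46·ln(12500) + 0.04·ln(9700) + 0.1·ln(3800) + 0.28·ln(2700) = 1.1523 + 4.3394 + 0.3672 + 0.8243 + 2.2123 = 8.8955
CE = e^8.8955 ≈ 7299.05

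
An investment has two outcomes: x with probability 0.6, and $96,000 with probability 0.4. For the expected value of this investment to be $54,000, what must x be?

0.6·x + 0.4·96000 = 54000
0.6·x = 54000 − 38400 = 15600
x = 15600 / 0.6 = 26000

x = $26,000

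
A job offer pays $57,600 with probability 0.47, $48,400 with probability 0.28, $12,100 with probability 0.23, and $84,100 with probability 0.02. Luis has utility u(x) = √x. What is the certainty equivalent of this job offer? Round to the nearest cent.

E[u] = 0.47·√57600 + 0.28·√48400 + 0.23·√12100 + 0.02·√84100 = 0.47·240 + 0.28·220 + 0.23·110 + 0.02·290 = 205.5
CE = (205.5)² = 42230.25

$42,230.25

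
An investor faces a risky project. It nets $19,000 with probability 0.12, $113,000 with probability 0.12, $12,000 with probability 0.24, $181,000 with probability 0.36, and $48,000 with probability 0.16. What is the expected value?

EV = 0.12 × 19000 + 0.12 × 113000 + 0.24 × 12000 + 0.36 × 181000 + 0.16 × 48000 = 2280 + 13560 + 2880 + 65160 + 7680 = 91560

$91,560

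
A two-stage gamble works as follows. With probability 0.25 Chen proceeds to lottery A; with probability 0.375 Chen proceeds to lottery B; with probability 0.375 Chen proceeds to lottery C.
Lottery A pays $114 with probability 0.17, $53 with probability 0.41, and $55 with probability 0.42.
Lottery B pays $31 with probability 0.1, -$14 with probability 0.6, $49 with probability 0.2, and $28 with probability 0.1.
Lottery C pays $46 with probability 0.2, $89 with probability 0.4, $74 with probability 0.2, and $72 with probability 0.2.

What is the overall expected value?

EV(A) = 0.17 × 114 + 0.41 × 53 + 0.42 × 55 = 19.38 + 21.73 + 23.1 = 64.21
EV(B) = 0.1 × 31 + 0.6 × (-14) + 0.2 × 49 + 0.1 × 28 = 3.1 − 8.4 + 9.8 + 2.8 = 7.3
EV(C) = 0.2 × 46 + 0.4 × 89 + 0.2 × 74 + 0.2 × 72 = 9.2 + 35.6 + 14.8 + 14.4 = 74
Overall = 0.25 × 64.21 + 0.375 × 7.3 + 0.375 × 74 = 16.0525 + 2.7375 + 27.75 = 46.54

$46.54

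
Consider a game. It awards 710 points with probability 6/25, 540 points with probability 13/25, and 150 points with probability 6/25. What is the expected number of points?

EV = 6/25 × 710 + 13/25 × 540 + 6/25 × 150 = 170.4 + 280.8 + 36 = 487.2

487.2 points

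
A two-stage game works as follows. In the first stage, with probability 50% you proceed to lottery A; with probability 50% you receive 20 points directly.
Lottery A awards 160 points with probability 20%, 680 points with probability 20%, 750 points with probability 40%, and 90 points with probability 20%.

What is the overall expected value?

253 points

EV(A) = 0.2 × 160 + 0.2 × 680 + 0.4 × 750 + 0.2 × 90 = 32 + 136 + 300 + 18 = 486
Branch B: 20 (certain)
Overall = 0.5 × 486 + 0.5 × 20 = 243 + 10 = 253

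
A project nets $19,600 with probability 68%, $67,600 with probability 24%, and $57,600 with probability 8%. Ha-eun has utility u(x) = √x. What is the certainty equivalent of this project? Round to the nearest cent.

E[u] = 0.68·√19600 + 0.24·√67600 + 0.08·√57600 = 0.68·140 + 0.24·260 + 0.08·240 = 176.8
CE = (176.8)² = 31258.24

$31,258.24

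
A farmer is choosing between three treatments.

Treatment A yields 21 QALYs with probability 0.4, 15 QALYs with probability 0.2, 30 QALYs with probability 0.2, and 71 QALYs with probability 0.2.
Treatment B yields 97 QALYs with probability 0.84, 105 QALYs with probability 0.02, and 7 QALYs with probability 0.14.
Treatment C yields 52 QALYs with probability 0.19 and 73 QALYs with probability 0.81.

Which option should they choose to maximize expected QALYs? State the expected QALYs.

Treatment A = 0.4 × 21 + 0.2 × 15 + 0.2 × 30 + 0.2 × 71 = 8.4 + 3 + 6 + 14.2 = 31.6
Treatment B = 0.84 × 97 + 0.02 × 105 + 0.14 × 7 = 81.48 + 2.1 + 0.98 = 84.56
Treatment C = 0.19 × 52 + 0.81 × 73 = 9.88 + 59.13 = 69.01

Treatment B (84.56 QALYs)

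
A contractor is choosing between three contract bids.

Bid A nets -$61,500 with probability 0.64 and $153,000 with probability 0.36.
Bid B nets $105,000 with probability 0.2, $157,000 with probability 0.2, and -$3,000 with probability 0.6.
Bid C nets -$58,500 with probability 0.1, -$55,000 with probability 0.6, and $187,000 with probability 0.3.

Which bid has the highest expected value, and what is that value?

Bid B ($50,600)

Bid A = 0.64 × (-61500) + 0.36 × 153000 = -39360 + 55080 = 15720
Bid B = 0.2 × 105000 + 0.2 × 157000 + 0.6 × (-3000) = 21000 + 31400 − 1800 = 50600
Bid C = 0.1 × (-58500) + 0.6 × (-55000) + 0.3 × 187000 = -5850 − 33000 + 56100 = 17250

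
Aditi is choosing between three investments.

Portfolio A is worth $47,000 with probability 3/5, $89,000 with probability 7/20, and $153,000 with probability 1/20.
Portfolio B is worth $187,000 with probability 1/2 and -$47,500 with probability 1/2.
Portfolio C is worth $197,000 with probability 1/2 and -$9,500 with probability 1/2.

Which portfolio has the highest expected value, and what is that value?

Portfolio C ($93,750)

Portfolio A = 3/5 × 47000 + 7/20 × 89000 + 1/20 × 153000 = 28200 + 31150 + 7650 = 67000
Portfolio B = 1/2 × 187000 + 1/2 × (-47500) = 93500 − 23750 = 69750
Portfolio C = 1/2 × 197000 + 1/2 × (-9500) = 98500 − 4750 = 93750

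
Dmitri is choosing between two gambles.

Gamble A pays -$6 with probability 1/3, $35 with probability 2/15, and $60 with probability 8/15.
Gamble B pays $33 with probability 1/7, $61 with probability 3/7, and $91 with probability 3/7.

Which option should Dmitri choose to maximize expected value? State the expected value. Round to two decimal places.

Gamble B ($69.86)

Gamble A = 1/3 × (-6) + 2/15 × 35 + 8/15 × 60 = -2 + 4.6667 + 32 = 34.6667
Gamble B = 1/7 × 33 + 3/7 × 61 + 3/7 × 91 = 4.7143 + 26.1429 + 39 = 69.8571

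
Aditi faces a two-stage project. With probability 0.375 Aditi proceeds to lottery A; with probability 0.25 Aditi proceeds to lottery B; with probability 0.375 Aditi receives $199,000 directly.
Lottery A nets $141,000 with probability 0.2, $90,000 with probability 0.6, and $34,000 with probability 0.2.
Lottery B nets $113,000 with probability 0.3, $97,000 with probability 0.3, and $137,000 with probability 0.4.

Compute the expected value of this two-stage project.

EV(A) = 0.2 × 141000 + 0.6 × 90000 + 0.2 × 34000 = 28200 + 54000 + 6800 = 89000
EV(B) = 0.3 × 113000 + 0.3 × 97000 + 0.4 × 137000 = 33900 + 29100 + 54800 = 117800
Branch C: 199000 (certain)
Overall = 0.375 × 89000 + 0.25 × 117800 + 0.375 × 199000 = 33375 + 29450 + 74625 = 137450

$137,450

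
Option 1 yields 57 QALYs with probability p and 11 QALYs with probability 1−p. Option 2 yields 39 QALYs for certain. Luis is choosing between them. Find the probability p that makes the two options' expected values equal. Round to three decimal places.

p·57 + (1−p)·11 = 39
46p + 11 = 39
p = (39 − 11) / 46

p = 0.609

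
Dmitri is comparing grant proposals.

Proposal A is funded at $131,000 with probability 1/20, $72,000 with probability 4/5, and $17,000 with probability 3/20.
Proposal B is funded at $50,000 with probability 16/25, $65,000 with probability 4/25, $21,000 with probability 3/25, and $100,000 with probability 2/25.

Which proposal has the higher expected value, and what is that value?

Proposal A = 1/20 × 131000 + 4/5 × 72000 + 3/20 × 17000 = 6550 + 57600 + 2550 = 66700
Proposal B = 16/25 × 50000 + 4/25 × 65000 + 3/25 × 21000 + 2/25 × 100000 = 32000 + 10400 + 2520 + 8000 = 52920

Proposal A ($66,700)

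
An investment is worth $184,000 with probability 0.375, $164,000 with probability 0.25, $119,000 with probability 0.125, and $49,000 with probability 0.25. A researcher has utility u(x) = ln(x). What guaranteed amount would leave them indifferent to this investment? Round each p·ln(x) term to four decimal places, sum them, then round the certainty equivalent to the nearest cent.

$121,625.27

E[u] = 0.375·ln(184000) + 0.25·ln(164000) + 0.125·ln(119000) + 0.25·ln(49000) = 4.5460 + 3.0019 + 1.4609 + 2.6999 = 11.7087
CE = e^11.7087 ≈ 121625.27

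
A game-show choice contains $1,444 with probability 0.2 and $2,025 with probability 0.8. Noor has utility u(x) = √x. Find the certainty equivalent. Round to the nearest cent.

$1,900.96

E[u] = 0.2·√1444 + 0.8·√2025 = 0.2·38 + 0.8·45 = 43.6
CE = (43.6)² = 1900.96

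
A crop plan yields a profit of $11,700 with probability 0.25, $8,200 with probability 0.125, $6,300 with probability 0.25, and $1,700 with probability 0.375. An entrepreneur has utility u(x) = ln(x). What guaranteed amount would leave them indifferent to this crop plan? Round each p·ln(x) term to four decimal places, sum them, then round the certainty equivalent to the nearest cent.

E[u] = 0.25·ln(11700) + 0.125·ln(8200) + 0.25·ln(6300) + 0.375·ln(1700) = 2.3418 + 1.1265 + 2.1871 + 2.7894 = 8.4448
CE = e^8.4448 ≈ 4650.83

$4,650.83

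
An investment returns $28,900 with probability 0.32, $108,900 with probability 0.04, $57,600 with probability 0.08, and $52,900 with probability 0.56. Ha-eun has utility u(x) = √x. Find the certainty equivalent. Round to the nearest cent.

E[u] = 0.32·√28900 + 0.04·√108900 + 0.08·√57600 + 0.56·√52900 = 0.32·170 + 0.04·330 + 0.08·240 + 0.56·230 = 215.6
CE = (215.6)² = 46483.36

$46,483.36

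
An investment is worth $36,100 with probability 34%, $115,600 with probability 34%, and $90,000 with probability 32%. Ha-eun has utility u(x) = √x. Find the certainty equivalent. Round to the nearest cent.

E[u] = 0.34·√36100 + 0.34·√115600 + 0.32·√90000 = 0.34·190 + 0.34·340 + 0.32·300 = 276.2
CE = (276.2)² = 76286.44

$76,286.44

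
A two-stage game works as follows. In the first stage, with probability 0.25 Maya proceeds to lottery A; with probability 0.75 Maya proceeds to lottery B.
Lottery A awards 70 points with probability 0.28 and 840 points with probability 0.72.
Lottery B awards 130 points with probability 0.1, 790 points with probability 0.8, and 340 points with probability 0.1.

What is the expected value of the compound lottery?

665.35 points

EV(A) = 0.28 × 70 + 0.72 × 840 = 19.6 + 604.8 = 624.4
EV(B) = 0.1 × 130 + 0.8 × 790 + 0.1 × 340 = 13 + 632 + 34 = 679
Overall = 0.25 × 624.4 + 0.75 × 679 = 156.1 + 509.25 = 665.35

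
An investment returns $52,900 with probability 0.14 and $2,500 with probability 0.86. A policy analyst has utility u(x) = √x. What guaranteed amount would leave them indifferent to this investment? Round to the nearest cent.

E[u] = 0.14·√52900 + 0.86·√2500 = 0.14·230 + 0.86·50 = 75.2
CE = (75.2)² = 5655.04

$5,655.04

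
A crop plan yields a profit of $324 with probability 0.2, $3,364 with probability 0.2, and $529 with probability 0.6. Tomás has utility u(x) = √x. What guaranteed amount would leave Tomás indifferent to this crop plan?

$841

E[u] = 0.2·√324 + 0.2·√3364 + 0.6·√529 = 0.2·18 + 0.2·58 + 0.6·23 = 29
CE = (29)² = 841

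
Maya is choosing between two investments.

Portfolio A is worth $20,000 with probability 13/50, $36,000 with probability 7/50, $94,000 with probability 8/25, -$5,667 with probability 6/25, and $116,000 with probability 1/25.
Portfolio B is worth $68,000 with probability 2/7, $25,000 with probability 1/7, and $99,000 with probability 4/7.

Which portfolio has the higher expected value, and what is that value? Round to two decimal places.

Portfolio A = 13/50 × 20000 + 7/50 × 36000 + 8/25 × 94000 + 6/25 × (-5667) + 1/25 × 116000 = 5200 + 5040 + 30080 − 1360.08 + 4640 = 43599.92
Portfolio B = 2/7 × 68000 + 1/7 × 25000 + 4/7 × 99000 = 19428.5714 + 3571.4286 + 56571.4286 = 79571.4286

Portfolio B ($79,571.43)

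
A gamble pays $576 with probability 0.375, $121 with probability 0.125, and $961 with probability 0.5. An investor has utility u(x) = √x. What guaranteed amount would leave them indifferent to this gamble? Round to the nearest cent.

E[u] = 0.375·√576 + 0.125·√121 + 0.5·√961 = 0.375·24 + 0.125·11 + 0.5·31 = 25.875
CE = (25.875)² = 669.515625

$669.52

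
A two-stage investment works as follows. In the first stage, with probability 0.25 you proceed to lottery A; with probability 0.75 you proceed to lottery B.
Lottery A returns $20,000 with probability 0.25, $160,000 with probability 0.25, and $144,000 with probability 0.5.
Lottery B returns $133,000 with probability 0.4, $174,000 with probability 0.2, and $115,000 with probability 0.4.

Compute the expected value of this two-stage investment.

EV(A) = 0.25 × 20000 + 0.25 × 160000 + 0.5 × 144000 = 5000 + 40000 + 72000 = 117000
EV(B) = 0.4 × 133000 + 0.2 × 174000 + 0.4 × 115000 = 53200 + 34800 + 46000 = 134000
Overall = 0.25 × 117000 + 0.75 × 134000 = 29250 + 100500 = 129750

$129,750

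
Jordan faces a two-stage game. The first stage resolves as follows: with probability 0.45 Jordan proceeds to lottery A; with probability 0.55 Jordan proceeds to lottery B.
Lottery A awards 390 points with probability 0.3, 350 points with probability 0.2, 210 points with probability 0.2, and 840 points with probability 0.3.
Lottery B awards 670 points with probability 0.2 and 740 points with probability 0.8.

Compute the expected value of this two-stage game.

EV(A) = 0.3 × 390 + 0.2 × 350 + 0.2 × 210 + 0.3 × 840 = 117 + 70 + 42 + 252 = 481
EV(B) = 0.2 × 670 + 0.8 × 740 = 134 + 592 = 726
Overall = 0.45 × 481 + 0.55 × 726 = 216.45 + 399.3 = 615.75

615.75 points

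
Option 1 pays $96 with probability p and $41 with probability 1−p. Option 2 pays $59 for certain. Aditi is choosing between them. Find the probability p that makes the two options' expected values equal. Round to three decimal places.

p = 0.327

p·96 + (1−p)·41 = 59
55p + 41 = 59
p = (59 − 41) / 55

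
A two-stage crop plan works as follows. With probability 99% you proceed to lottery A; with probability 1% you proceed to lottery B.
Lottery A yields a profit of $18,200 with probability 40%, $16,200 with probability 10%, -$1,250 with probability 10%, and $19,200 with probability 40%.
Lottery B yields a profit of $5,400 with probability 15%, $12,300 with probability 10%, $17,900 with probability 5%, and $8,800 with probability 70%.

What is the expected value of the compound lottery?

$16,381.40

EV(A) = 0.4 × 18200 + 0.1 × 16200 + 0.1 × (-1250) + 0.4 × 19200 = 7280 + 1620 − 125 + 7680 = 16455
EV(B) = 0.15 × 5400 + 0.1 × 12300 + 0.05 × 17900 + 0.7 × 8800 = 810 + 1230 + 895 + 6160 = 9095
Overall = 0.99 × 16455 + 0.01 × 9095 = 16290.45 + 90.95 = 16381.4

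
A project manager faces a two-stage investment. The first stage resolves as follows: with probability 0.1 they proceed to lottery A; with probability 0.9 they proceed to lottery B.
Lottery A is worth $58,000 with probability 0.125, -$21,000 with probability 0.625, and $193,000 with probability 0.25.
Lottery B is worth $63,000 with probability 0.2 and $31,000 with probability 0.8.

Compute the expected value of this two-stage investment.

$37,897.50

EV(A) = 0.125 × 58000 + 0.625 × (-21000) + 0.25 × 193000 = 7250 − 13125 + 48250 = 42375
EV(B) = 0.2 × 63000 + 0.8 × 31000 = 12600 + 24800 = 37400
Overall = 0.1 × 42375 + 0.9 × 37400 = 4237.5 + 33660 = 37897.5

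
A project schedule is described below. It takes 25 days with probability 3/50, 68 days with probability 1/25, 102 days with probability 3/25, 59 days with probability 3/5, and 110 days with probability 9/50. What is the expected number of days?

71.66 days

EV = 3/50 × 25 + 1/25 × 68 + 3/25 × 102 + 3/5 × 59 + 9/50 × 110 = 1.5 + 2.72 + 12.24 + 35.4 + 19.8 = 71.66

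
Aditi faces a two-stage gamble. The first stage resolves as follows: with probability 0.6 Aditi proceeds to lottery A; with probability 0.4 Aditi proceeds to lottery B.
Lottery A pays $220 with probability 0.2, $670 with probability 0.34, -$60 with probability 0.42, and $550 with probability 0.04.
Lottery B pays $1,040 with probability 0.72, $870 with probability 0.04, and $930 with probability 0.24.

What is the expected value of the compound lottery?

$563.88

EV(A) = 0.2 × 220 + 0.34 × 670 + 0.42 × (-60) + 0.04 × 550 = 44 + 227.8 − 25.2 + 22 = 268.6
EV(B) = 0.72 × 1040 + 0.04 × 870 + 0.24 × 930 = 748.8 + 34.8 + 223.2 = 1006.8
Overall = 0.6 × 268.6 + 0.4 × 1006.8 = 161.16 + 402.72 = 563.88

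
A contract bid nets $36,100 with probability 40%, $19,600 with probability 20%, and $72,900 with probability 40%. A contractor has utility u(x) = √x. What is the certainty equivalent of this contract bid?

$44,944

E[u] = 0.4·√36100 + 0.2·√19600 + 0.4·√72900 = 0.4·190 + 0.2·140 + 0.4·270 = 212
CE = (212)² = 44944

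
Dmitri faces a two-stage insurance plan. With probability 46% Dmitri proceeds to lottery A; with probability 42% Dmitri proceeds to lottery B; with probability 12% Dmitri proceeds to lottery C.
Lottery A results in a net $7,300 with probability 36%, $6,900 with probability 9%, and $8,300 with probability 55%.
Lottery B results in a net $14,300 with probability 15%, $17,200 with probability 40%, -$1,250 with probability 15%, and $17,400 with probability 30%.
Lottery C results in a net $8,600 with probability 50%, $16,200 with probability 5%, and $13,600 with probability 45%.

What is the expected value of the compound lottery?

EV(A) = 0.36 × 7300 + 0.09 × 6900 + 0.55 × 8300 = 2628 + 621 + 4565 = 7814
EV(B) = 0.15 × 14300 + 0.4 × 17200 + 0.15 × (-1250) + 0.3 × 17400 = 2145 + 6880 − 187.5 + 5220 = 14057.5
EV(C) = 0.5 × 8600 + 0.05 × 16200 + 0.45 × 13600 = 4300 + 810 + 6120 = 11230
Overall = 0.46 × 7814 + 0.42 × 14057.5 + 0.12 × 11230 = 3594.44 + 5904.15 + 1347.6 = 10846.19

$10,846.19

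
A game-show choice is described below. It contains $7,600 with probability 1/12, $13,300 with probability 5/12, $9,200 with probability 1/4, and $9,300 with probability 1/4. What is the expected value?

EV = 1/12 × 7600 + 5/12 × 13300 + 1/4 × 9200 + 1/4 × 9300 = 633.3333 + 5541.6667 + 2300 + 2325 = 10800

$10,800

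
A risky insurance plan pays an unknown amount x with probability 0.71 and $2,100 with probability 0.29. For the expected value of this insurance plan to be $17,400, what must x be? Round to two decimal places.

x = $23,649.30

0.71·x + 0.29·2100 = 17400
0.71·x = 17400 − 609 = 16791
x = 16791 / 0.71 = 23649.2958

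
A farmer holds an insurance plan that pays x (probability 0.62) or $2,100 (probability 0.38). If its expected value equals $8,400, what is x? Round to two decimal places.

x = $12,261.29

0.62·x + 0.38·2100 = 8400
0.62·x = 8400 − 798 = 7602
x = 7602 / 0.62 = 12261.2903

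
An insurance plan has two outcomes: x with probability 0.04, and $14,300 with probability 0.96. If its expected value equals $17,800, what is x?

x = $101,800

0.04·x + 0.96·14300 = 17800
0.04·x = 17800 − 13728 = 4072
x = 4072 / 0.04 = 101800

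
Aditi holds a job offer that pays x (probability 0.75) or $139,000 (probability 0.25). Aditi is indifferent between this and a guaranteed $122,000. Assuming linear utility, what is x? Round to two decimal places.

x = $116,333.33

0.75·x + 0.25·139000 = 122000
0.75·x = 122000 − 34750 = 87250
x = 87250 / 0.75 = 116333.3333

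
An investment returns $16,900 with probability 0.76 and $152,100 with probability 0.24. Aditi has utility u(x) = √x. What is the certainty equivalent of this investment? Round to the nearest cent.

$37,017.76

E[u] = 0.76·√16900 + 0.24·√152100 = 0.76·130 + 0.24·390 = 192.4
CE = (192.4)² = 37017.76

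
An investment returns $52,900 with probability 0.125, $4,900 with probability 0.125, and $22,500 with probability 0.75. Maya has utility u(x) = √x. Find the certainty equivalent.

E[u] = 0.125·√52900 + 0.125·√4900 + 0.75·√22500 = 0.125·230 + 0.125·70 + 0.75·150 = 150
CE = (150)² = 22500

$22,500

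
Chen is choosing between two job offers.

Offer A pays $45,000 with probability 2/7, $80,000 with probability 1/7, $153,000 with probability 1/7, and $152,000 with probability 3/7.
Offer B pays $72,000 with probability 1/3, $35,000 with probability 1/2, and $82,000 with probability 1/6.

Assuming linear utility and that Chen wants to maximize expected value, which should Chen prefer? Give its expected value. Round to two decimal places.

Offer A ($111,285.71)

Offer A = 2/7 × 45000 + 1/7 × 80000 + 1/7 × 153000 + 3/7 × 152000 = 12857.1429 + 11428.5714 + 21857.1429 + 65142.8571 = 111285.7143
Offer B = 1/3 × 72000 + 1/2 × 35000 + 1/6 × 82000 = 24000 + 17500 + 13666.6667 = 55166.6667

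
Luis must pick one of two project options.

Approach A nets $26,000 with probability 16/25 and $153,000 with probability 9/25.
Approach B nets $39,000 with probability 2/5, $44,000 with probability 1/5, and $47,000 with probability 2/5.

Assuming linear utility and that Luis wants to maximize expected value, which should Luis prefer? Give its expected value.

Approach A = 16/25 × 26000 + 9/25 × 153000 = 16640 + 55080 = 71720
Approach B = 2/5 × 39000 + 1/5 × 44000 + 2/5 × 47000 = 15600 + 8800 + 18800 = 43200

Approach A ($71,720)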